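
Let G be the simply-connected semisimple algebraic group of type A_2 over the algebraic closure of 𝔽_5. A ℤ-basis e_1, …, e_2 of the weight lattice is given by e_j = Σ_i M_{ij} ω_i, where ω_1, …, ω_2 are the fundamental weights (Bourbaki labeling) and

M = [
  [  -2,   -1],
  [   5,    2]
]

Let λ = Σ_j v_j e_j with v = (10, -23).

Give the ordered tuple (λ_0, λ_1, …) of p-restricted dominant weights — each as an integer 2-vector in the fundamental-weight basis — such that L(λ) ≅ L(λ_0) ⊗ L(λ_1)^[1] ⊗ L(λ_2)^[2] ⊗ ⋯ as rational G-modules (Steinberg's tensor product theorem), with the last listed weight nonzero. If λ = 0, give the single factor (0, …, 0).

((3, 4),)

Change of basis e → ω: c = M·v where v = (10, -23):
  c_1 = (-2)·(10) + (-1)·(-23) = 3
  c_2 = (5)·(10) + (2)·(-23) = 4
Writing each c_i in base p = 5:
  c_1 = 3 = 3·5^0
  c_2 = 4 = 4·5^0
Factor λ_0 = (3, 4)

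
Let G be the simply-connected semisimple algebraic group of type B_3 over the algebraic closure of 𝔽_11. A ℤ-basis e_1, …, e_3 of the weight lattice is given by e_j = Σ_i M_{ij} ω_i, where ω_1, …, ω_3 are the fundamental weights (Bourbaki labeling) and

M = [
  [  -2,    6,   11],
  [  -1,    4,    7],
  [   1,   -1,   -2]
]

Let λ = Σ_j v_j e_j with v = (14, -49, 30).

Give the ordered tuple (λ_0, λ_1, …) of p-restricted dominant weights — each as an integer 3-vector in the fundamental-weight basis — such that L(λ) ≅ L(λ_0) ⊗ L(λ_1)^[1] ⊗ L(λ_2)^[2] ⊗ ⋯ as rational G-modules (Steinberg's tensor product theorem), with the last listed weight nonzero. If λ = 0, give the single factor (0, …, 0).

In the fundamental-weight basis, λ has coordinates c = M·v (v = (14, -49, 30)):
  c_1 = (-2)·(14) + (6)·(-49) + (11)·(30) = 8
  c_2 = (-1)·(14) + (4)·(-49) + (7)·(30) = 0
  c_3 = (1)·(14) + (-1)·(-49) + (-2)·(30) = 3
Base-11 expansion of each c_i:
  c_1 = 8 = 8·11^0
  c_2 = 0
  c_3 = 3 = 3·11^0
Factor λ_0 = (8, 0, 3)

((8, 0, 3),)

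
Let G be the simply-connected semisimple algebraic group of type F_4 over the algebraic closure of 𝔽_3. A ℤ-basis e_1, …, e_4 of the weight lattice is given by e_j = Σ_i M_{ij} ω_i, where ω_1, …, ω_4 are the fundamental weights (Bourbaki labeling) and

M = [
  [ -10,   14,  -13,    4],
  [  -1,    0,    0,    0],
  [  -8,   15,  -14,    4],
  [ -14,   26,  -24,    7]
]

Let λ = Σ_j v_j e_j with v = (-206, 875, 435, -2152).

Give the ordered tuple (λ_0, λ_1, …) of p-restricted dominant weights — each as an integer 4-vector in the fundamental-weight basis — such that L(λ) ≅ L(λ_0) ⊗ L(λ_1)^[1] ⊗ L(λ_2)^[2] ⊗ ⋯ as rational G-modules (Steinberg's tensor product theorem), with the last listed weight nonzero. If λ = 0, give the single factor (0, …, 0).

((2, 2, 0, 1), (0, 2, 1, 1), (2, 1, 2, 2), (1, 1, 2, 1), (0, 2, 0, 1))

Change of basis e → ω: c = M·v where v = (-206, 875, 435, -2152):
  c_1 = -10*-206 + 14*875 + -13*435 + 4*-2152 = 47
  c_2 = -1*-206 + 0*875 + 0*435 + 0*-2152 = 206
  c_3 = -8*-206 + 15*875 + -14*435 + 4*-2152 = 75
  c_4 = -14*-206 + 26*875 + -24*435 + 7*-2152 = 130
Expand coordinatewise in base 3:
  c_1 = 47 = 2·3^0 + 0·3^1 + 2·3^2 + 1·3^3
  c_2 = 206 = 2·3^0 + 2·3^1 + 1·3^2 + 1·3^3 + 2·3^4
  c_3 = 75 = 0·3^0 + 1·3^1 + 2·3^2 + 2·3^3
  c_4 = 130 = 1·3^0 + 1·3^1 + 2·3^2 + 1·3^3 + 1·3^4
p-restricted factor λ_0 = (2, 2, 0, 1)
p-restricted factor λ_1 = (0, 2, 1, 1)
p-restricted factor λ_2 = (2, 1, 2, 2)
p-restricted factor λ_3 = (1, 1, 2, 1)
p-restricted factor λ_4 = (0, 2, 0, 1)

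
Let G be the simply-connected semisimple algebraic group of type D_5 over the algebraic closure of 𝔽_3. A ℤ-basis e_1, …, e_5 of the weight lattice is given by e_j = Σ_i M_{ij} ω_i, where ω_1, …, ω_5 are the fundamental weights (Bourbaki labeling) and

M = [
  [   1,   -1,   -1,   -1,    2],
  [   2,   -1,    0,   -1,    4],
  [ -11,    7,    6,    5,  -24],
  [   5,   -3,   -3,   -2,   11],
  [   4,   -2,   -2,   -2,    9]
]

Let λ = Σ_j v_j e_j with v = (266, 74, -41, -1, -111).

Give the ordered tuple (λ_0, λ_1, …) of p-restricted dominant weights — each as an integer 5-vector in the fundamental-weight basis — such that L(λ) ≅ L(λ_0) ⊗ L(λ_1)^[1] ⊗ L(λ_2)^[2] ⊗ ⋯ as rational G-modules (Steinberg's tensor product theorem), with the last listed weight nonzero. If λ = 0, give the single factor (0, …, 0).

((0, 0, 2, 0, 1), (1, 2, 1, 1, 0), (1, 1, 0, 1, 0))

In the fundamental-weight basis, λ has coordinates c = M·v (v = (266, 74, -41, -1, -111)):
  c_1 = 1·266 + (-1)·(74) + (-1)·(-41) + (-1)·(-1) + (2)·(-111) = 12
  c_2 = 2·266 + (-1)·(74) + (0)·(-41) + (-1)·(-1) + (4)·(-111) = 15
  c_3 = (-11)·(266) + 7·74 + (6)·(-41) + (5)·(-1) + (-24)·(-111) = 5
  c_4 = 5·266 + (-3)·(74) + (-3)·(-41) + (-2)·(-1) + (11)·(-111) = 12
  c_5 = 4·266 + (-2)·(74) + (-2)·(-41) + (-2)·(-1) + (9)·(-111) = 1
Writing each c_i in base p = 3:
  c_1 = 12 = 0·3^0 + 1·3^1 + 1·3^2
  c_2 = 15 = 0·3^0 + 2·3^1 + 1·3^2
  c_3 = 5 = 2·3^0 + 1·3^1
  c_4 = 12 = 0·3^0 + 1·3^1 + 1·3^2
  c_5 = 1 = 1·3^0
p-restricted factor λ_0 = (0, 0, 2, 0, 1)
p-restricted factor λ_1 = (1, 2, 1, 1, 0)
p-restricted factor λ_2 = (1, 1, 0, 1, 0)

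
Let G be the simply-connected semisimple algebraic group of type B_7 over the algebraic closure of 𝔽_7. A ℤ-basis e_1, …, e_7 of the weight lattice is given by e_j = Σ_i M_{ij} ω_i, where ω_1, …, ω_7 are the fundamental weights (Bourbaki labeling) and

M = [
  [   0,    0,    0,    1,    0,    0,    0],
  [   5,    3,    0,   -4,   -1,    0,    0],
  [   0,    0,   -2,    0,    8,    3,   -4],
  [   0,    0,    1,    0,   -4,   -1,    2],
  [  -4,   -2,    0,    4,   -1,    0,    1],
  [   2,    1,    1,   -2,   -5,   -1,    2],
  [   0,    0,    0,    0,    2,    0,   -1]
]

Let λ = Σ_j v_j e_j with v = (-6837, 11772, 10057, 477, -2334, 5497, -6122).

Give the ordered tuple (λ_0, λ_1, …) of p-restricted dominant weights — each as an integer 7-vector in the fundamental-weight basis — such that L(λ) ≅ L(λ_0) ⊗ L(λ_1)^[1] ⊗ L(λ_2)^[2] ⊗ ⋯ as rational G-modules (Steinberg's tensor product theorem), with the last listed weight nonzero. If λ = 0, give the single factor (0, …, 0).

((1, 3, 2, 0, 6, 3, 5), (5, 5, 5, 5, 1, 0, 4), (2, 3, 2, 5, 4, 2, 1), (1, 4, 6, 4, 5, 3, 4))

ω-coordinates c = M·v, v = (-6837, 11772, 10057, 477, -2334, 5497, -6122):
  c_1 = (0)·(-6837) + (0)·(11772) + (0)·(10057) + (1)·(477) + (0)·(-2334) + (0)·(5497) + (0)·(-6122) = 477
  c_2 = (5)·(-6837) + (3)·(11772) + (0)·(10057) + (-4)·(477) + (-1)·(-2334) + (0)·(5497) + (0)·(-6122) = 1557
  c_3 = (0)·(-6837) + (0)·(11772) + (-2)·(10057) + (0)·(477) + (8)·(-2334) + (3)·(5497) + (-4)·(-6122) = 2193
  c_4 = (0)·(-6837) + (0)·(11772) + (1)·(10057) + (0)·(477) + (-4)·(-2334) + (-1)·(5497) + (2)·(-6122) = 1652
  c_5 = (-4)·(-6837) + (-2)·(11772) + (0)·(10057) + (4)·(477) + (-1)·(-2334) + (0)·(5497) + (1)·(-6122) = 1924
  c_6 = (2)·(-6837) + (1)·(11772) + (1)·(10057) + (-2)·(477) + (-5)·(-2334) + (-1)·(5497) + (2)·(-6122) = 1130
  c_7 = (0)·(-6837) + (0)·(11772) + (0)·(10057) + (0)·(477) + (2)·(-2334) + (0)·(5497) + (-1)·(-6122) = 1454
Base-7 expansion of each c_i:
  c_1 = 477 = 1·7^0 + 5·7^1 + 2·7^2 + 1·7^3
  c_2 = 1557 = 3·7^0 + 5·7^1 + 3·7^2 + 4·7^3
  c_3 = 2193 = 2·7^0 + 5·7^1 + 2·7^2 + 6·7^3
  c_4 = 1652 = 0·7^0 + 5·7^1 + 5·7^2 + 4·7^3
  c_5 = 1924 = 6·7^0 + 1·7^1 + 4·7^2 + 5·7^3
  c_6 = 1130 = 3·7^0 + 0·7^1 + 2·7^2 + 3·7^3
  c_7 = 1454 = 5·7^0 + 4·7^1 + 1·7^2 + 4·7^3
p-restricted factor λ_0 = (1, 3, 2, 0, 6, 3, 5)
p-restricted factor λ_1 = (5, 5, 5, 5, 1, 0, 4)
p-restricted factor λ_2 = (2, 3, 2, 5, 4, 2, 1)
p-restricted factor λ_3 = (1, 4, 6, 4, 5, 3, 4)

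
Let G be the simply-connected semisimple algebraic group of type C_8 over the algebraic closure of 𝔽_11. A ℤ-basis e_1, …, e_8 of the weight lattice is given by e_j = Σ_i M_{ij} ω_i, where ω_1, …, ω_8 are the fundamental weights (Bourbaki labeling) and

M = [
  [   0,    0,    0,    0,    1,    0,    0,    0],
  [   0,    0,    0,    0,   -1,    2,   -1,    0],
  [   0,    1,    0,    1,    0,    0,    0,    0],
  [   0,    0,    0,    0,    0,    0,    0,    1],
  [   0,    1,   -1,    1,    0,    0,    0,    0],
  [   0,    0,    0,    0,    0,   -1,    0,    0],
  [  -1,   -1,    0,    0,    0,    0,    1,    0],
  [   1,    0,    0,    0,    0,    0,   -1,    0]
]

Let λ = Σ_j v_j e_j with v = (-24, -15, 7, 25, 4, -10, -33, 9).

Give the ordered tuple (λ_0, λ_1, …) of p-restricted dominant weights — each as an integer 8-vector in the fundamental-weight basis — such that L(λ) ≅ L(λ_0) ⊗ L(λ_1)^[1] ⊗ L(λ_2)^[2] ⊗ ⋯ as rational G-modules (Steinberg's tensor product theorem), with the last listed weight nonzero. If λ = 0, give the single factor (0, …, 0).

((4, 9, 10, 9, 3, 10, 6, 9),)

ω-coordinates c = M·v, v = (-24, -15, 7, 25, 4, -10, -33, 9):
  c_1 = (0)·(-24) + (0)·(-15) + 0·7 + 0·25 + 1·4 + (0)·(-10) + (0)·(-33) + 0·9 = 4
  c_2 = (0)·(-24) + (0)·(-15) + 0·7 + 0·25 + (-1)·(4) + (2)·(-10) + (-1)·(-33) + 0·9 = 9
  c_3 = (0)·(-24) + (1)·(-15) + 0·7 + 1·25 + 0·4 + (0)·(-10) + (0)·(-33) + 0·9 = 10
  c_4 = (0)·(-24) + (0)·(-15) + 0·7 + 0·25 + 0·4 + (0)·(-10) + (0)·(-33) + 1·9 = 9
  c_5 = (0)·(-24) + (1)·(-15) + (-1)·(7) + 1·25 + 0·4 + (0)·(-10) + (0)·(-33) + 0·9 = 3
  c_6 = (0)·(-24) + (0)·(-15) + 0·7 + 0·25 + 0·4 + (-1)·(-10) + (0)·(-33) + 0·9 = 10
  c_7 = (-1)·(-24) + (-1)·(-15) + 0·7 + 0·25 + 0·4 + (0)·(-10) + (1)·(-33) + 0·9 = 6
  c_8 = (1)·(-24) + (0)·(-15) + 0·7 + 0·25 + 0·4 + (0)·(-10) + (-1)·(-33) + 0·9 = 9
p = 11; digits c_i = Σ_j d_{ij}·11^j, 0 ≤ d_{ij} < 11:
  c_1 = 4 = 4·11^0
  c_2 = 9 = 9·11^0
  c_3 = 10 = 10·11^0
  c_4 = 9 = 9·11^0
  c_5 = 3 = 3·11^0
  c_6 = 10 = 10·11^0
  c_7 = 6 = 6·11^0
  c_8 = 9 = 9·11^0
Factor λ_0 = (4, 9, 10, 9, 3, 10, 6, 9)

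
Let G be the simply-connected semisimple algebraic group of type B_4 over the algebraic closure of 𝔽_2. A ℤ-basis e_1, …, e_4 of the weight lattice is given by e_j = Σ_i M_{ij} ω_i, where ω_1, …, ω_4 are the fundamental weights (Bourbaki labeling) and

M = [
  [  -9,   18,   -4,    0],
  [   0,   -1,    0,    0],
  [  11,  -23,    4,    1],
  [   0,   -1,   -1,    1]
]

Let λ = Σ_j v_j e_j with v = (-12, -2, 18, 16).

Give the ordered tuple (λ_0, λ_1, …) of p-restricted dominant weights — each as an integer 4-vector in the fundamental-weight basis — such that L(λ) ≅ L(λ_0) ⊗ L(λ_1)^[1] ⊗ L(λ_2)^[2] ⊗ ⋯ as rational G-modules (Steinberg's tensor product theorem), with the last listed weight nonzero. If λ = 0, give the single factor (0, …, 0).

((0, 0, 0, 0), (0, 1, 1, 0))

Converting to the ω-basis (c_i = row i of M dotted with v = (-12, -2, 18, 16)):
  c_1 = (-9)·(-12) + (18)·(-2) + (-4)·(18) + (0)·(16) = 0
  c_2 = (0)·(-12) + (-1)·(-2) + (0)·(18) + (0)·(16) = 2
  c_3 = (11)·(-12) + (-23)·(-2) + (4)·(18) + (1)·(16) = 2
  c_4 = (0)·(-12) + (-1)·(-2) + (-1)·(18) + (1)·(16) = 0
Base-2 expansion of each c_i:
  c_1 = 0
  c_2 = 2 = 0·2^0 + 1·2^1
  c_3 = 2 = 0·2^0 + 1·2^1
  c_4 = 0
λ_0 = (0, 0, 0, 0)
λ_1 = (0, 1, 1, 0)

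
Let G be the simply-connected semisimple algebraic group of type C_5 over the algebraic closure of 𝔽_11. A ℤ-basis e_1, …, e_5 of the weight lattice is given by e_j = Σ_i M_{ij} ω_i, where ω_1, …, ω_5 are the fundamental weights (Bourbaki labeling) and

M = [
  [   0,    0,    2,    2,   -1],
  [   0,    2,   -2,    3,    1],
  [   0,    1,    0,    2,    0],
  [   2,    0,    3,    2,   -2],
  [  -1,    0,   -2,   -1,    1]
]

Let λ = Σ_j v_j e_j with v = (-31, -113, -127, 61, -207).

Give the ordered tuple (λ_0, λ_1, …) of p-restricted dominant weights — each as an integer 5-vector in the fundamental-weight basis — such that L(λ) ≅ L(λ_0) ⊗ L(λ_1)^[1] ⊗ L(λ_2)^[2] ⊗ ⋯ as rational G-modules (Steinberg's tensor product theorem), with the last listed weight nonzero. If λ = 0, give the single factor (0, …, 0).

((9, 4, 9, 5, 6), (6, 0, 0, 8, 1))

In the fundamental-weight basis, λ has coordinates c = M·v (v = (-31, -113, -127, 61, -207)):
  c_1 = 0*-31 + 0*-113 + 2*-127 + 2*61 + -1*-207 = 75
  c_2 = 0*-31 + 2*-113 + -2*-127 + 3*61 + 1*-207 = 4
  c_3 = 0*-31 + 1*-113 + 0*-127 + 2*61 + 0*-207 = 9
  c_4 = 2*-31 + 0*-113 + 3*-127 + 2*61 + -2*-207 = 93
  c_5 = -1*-31 + 0*-113 + -2*-127 + -1*61 + 1*-207 = 17
Writing each c_i in base p = 11:
  c_1 = 75 = 9·11^0 + 6·11^1
  c_2 = 4 = 4·11^0
  c_3 = 9 = 9·11^0
  c_4 = 93 = 5·11^0 + 8·11^1
  c_5 = 17 = 6·11^0 + 1·11^1
λ_0 = (9, 4, 9, 5, 6)
λ_1 = (6, 0, 0, 8, 1)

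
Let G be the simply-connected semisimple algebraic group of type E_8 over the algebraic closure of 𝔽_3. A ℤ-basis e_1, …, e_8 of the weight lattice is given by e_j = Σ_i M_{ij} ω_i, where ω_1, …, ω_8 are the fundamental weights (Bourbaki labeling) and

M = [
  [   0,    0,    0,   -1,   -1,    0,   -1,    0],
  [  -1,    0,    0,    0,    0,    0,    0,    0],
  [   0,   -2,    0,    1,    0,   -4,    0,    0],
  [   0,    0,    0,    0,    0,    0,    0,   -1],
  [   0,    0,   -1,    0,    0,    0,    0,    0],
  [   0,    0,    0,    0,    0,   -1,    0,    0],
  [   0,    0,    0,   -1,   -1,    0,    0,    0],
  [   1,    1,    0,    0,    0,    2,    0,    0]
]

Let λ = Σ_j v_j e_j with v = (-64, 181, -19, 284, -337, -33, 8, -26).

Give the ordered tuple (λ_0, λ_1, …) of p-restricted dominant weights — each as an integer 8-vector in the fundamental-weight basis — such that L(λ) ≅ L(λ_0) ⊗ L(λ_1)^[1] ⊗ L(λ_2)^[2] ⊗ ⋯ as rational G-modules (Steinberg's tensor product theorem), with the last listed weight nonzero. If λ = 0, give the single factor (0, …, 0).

Converting to the ω-basis (c_i = row i of M dotted with v = (-64, 181, -19, 284, -337, -33, 8, -26)):
  c_1 = (0)·(-64) + (0)·(181) + (0)·(-19) + (-1)·(284) + (-1)·(-337) + (0)·(-33) + (-1)·(8) + (0)·(-26) = 45
  c_2 = (-1)·(-64) + (0)·(181) + (0)·(-19) + (0)·(284) + (0)·(-337) + (0)·(-33) + (0)·(8) + (0)·(-26) = 64
  c_3 = (0)·(-64) + (-2)·(181) + (0)·(-19) + (1)·(284) + (0)·(-337) + (-4)·(-33) + (0)·(8) + (0)·(-26) = 54
  c_4 = (0)·(-64) + (0)·(181) + (0)·(-19) + (0)·(284) + (0)·(-337) + (0)·(-33) + (0)·(8) + (-1)·(-26) = 26
  c_5 = (0)·(-64) + (0)·(181) + (-1)·(-19) + (0)·(284) + (0)·(-337) + (0)·(-33) + (0)·(8) + (0)·(-26) = 19
  c_6 = (0)·(-64) + (0)·(181) + (0)·(-19) + (0)·(284) + (0)·(-337) + (-1)·(-33) + (0)·(8) + (0)·(-26) = 33
  c_7 = (0)·(-64) + (0)·(181) + (0)·(-19) + (-1)·(284) + (-1)·(-337) + (0)·(-33) + (0)·(8) + (0)·(-26) = 53
  c_8 = (1)·(-64) + (1)·(181) + (0)·(-19) + (0)·(284) + (0)·(-337) + (2)·(-33) + (0)·(8) + (0)·(-26) = 51
Expand coordinatewise in base 3:
  c_1 = 45 = 0·3^0 + 0·3^1 + 2·3^2 + 1·3^3
  c_2 = 64 = 1·3^0 + 0·3^1 + 1·3^2 + 2·3^3
  c_3 = 54 = 0·3^0 + 0·3^1 + 0·3^2 + 2·3^3
  c_4 = 26 = 2·3^0 + 2·3^1 + 2·3^2
  c_5 = 19 = 1·3^0 + 0·3^1 + 2·3^2
  c_6 = 33 = 0·3^0 + 2·3^1 + 0·3^2 + 1·3^3
  c_7 = 53 = 2·3^0 + 2·3^1 + 2·3^2 + 1·3^3
  c_8 = 51 = 0·3^0 + 2·3^1 + 2·3^2 + 1·3^3
p-restricted factor λ_0 = (0, 1, 0, 2, 1, 0, 2, 0)
p-restricted factor λ_1 = (0, 0, 0, 2, 0, 2, 2, 2)
p-restricted factor λ_2 = (2, 1, 0, 2, 2, 0, 2, 2)
p-restricted factor λ_3 = (1, 2, 2, 0, 0, 1, 1, 1)

((0, 1, 0, 2, 1, 0, 2, 0), (0, 0, 0, 2, 0, 2, 2, 2), (2, 1, 0, 2, 2, 0, 2, 2), (1, 2, 2, 0, 0, 1, 1, 1))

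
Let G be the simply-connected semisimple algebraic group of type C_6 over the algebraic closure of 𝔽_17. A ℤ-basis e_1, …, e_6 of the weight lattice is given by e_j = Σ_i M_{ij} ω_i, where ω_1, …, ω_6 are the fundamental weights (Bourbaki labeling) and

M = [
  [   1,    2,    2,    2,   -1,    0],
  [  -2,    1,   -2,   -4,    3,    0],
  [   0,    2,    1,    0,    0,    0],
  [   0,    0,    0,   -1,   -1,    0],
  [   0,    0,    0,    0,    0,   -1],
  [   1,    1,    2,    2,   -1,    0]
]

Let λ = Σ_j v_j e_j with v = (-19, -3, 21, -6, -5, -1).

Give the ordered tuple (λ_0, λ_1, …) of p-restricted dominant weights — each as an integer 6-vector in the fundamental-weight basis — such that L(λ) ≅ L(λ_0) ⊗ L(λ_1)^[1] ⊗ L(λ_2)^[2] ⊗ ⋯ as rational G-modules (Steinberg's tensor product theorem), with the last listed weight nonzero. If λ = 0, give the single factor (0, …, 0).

Change of basis e → ω: c = M·v where v = (-19, -3, 21, -6, -5, -1):
  c_1 = 1*-19 + 2*-3 + 2*21 + 2*-6 + -1*-5 + 0*-1 = 10
  c_2 = -2*-19 + 1*-3 + -2*21 + -4*-6 + 3*-5 + 0*-1 = 2
  c_3 = 0*-19 + 2*-3 + 1*21 + 0*-6 + 0*-5 + 0*-1 = 15
  c_4 = 0*-19 + 0*-3 + 0*21 + -1*-6 + -1*-5 + 0*-1 = 11
  c_5 = 0*-19 + 0*-3 + 0*21 + 0*-6 + 0*-5 + -1*-1 = 1
  c_6 = 1*-19 + 1*-3 + 2*21 + 2*-6 + -1*-5 + 0*-1 = 13
Expand coordinatewise in base 17:
  c_1 = 10 = 10·17^0
  c_2 = 2 = 2·17^0
  c_3 = 15 = 15·17^0
  c_4 = 11 = 11·17^0
  c_5 = 1 = 1·17^0
  c_6 = 13 = 13·17^0
λ_0 = (10, 2, 15, 11, 1, 13)

((10, 2, 15, 11, 1, 13),)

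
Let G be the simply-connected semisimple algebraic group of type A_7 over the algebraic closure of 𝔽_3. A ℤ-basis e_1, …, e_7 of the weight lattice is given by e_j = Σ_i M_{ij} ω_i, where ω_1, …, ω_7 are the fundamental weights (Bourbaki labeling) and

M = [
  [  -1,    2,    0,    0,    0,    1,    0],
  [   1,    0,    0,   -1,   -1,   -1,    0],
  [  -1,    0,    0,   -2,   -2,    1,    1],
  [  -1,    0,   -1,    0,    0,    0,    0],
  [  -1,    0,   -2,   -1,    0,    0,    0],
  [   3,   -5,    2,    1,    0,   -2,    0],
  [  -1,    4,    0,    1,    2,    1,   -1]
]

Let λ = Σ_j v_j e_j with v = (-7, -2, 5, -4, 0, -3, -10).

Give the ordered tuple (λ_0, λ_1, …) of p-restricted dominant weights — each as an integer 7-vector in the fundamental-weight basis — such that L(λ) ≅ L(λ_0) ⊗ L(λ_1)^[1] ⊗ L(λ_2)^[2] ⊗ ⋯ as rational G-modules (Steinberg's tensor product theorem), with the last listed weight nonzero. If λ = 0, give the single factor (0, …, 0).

((0, 0, 2, 2, 1, 1, 2),)

In the fundamental-weight basis, λ has coordinates c = M·v (v = (-7, -2, 5, -4, 0, -3, -10)):
  c_1 = (-1)·(-7) + (2)·(-2) + 0·5 + (0)·(-4) + 0·0 + (1)·(-3) + (0)·(-10) = 0
  c_2 = (1)·(-7) + (0)·(-2) + 0·5 + (-1)·(-4) + (-1)·(0) + (-1)·(-3) + (0)·(-10) = 0
  c_3 = (-1)·(-7) + (0)·(-2) + 0·5 + (-2)·(-4) + (-2)·(0) + (1)·(-3) + (1)·(-10) = 2
  c_4 = (-1)·(-7) + (0)·(-2) + (-1)·(5) + (0)·(-4) + 0·0 + (0)·(-3) + (0)·(-10) = 2
  c_5 = (-1)·(-7) + (0)·(-2) + (-2)·(5) + (-1)·(-4) + 0·0 + (0)·(-3) + (0)·(-10) = 1
  c_6 = (3)·(-7) + (-5)·(-2) + 2·5 + (1)·(-4) + 0·0 + (-2)·(-3) + (0)·(-10) = 1
  c_7 = (-1)·(-7) + (4)·(-2) + 0·5 + (1)·(-4) + 2·0 + (1)·(-3) + (-1)·(-10) = 2
Expand coordinatewise in base 3:
  c_1 = 0
  c_2 = 0
  c_3 = 2 = 2·3^0
  c_4 = 2 = 2·3^0
  c_5 = 1 = 1·3^0
  c_6 = 1 = 1·3^0
  c_7 = 2 = 2·3^0
Factor λ_0 = (0, 0, 2, 2, 1, 1, 2)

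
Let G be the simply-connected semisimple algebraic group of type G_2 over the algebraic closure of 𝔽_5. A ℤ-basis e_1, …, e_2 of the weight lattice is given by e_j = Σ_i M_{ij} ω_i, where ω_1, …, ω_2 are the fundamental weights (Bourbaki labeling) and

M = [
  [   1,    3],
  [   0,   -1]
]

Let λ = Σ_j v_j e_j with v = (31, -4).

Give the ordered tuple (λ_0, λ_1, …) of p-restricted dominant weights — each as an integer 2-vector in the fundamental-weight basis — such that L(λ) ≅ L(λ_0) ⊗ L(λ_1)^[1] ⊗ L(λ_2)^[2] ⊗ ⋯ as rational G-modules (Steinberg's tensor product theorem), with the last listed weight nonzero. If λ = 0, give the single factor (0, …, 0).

((4, 4), (3, 0))

Converting to the ω-basis (c_i = row i of M dotted with v = (31, -4)):
  c_1 = 1·31 + (3)·(-4) = 19
  c_2 = 0·31 + (-1)·(-4) = 4
Writing each c_i in base p = 5:
  c_1 = 19 = 4·5^0 + 3·5^1
  c_2 = 4 = 4·5^0
Factor λ_0 = (4, 4)
Factor λ_1 = (3, 0)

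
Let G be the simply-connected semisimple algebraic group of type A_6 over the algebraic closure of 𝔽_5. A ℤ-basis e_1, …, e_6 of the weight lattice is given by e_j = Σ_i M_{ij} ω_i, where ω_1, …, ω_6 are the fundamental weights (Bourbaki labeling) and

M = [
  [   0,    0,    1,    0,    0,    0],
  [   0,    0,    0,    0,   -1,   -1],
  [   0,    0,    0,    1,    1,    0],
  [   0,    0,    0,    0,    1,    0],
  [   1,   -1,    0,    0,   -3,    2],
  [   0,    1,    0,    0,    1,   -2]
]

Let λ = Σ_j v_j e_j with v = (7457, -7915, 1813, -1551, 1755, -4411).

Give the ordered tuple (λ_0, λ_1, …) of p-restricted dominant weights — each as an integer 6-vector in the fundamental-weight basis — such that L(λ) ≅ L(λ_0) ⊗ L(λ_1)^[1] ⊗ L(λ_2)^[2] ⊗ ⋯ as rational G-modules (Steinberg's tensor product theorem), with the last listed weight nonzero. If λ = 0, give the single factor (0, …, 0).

Change of basis e → ω: c = M·v where v = (7457, -7915, 1813, -1551, 1755, -4411):
  c_1 = (0)·(7457) + (0)·(-7915) + (1)·(1813) + (0)·(-1551) + (0)·(1755) + (0)·(-4411) = 1813
  c_2 = (0)·(7457) + (0)·(-7915) + (0)·(1813) + (0)·(-1551) + (-1)·(1755) + (-1)·(-4411) = 2656
  c_3 = (0)·(7457) + (0)·(-7915) + (0)·(1813) + (1)·(-1551) + (1)·(1755) + (0)·(-4411) = 204
  c_4 = (0)·(7457) + (0)·(-7915) + (0)·(1813) + (0)·(-1551) + (1)·(1755) + (0)·(-4411) = 1755
  c_5 = (1)·(7457) + (-1)·(-7915) + (0)·(1813) + (0)·(-1551) + (-3)·(1755) + (2)·(-4411) = 1285
  c_6 = (0)·(7457) + (1)·(-7915) + (0)·(1813) + (0)·(-1551) + (1)·(1755) + (-2)·(-4411) = 2662
Writing each c_i in base p = 5:
  c_1 = 1813 = 3·5^0 + 2·5^1 + 2·5^2 + 4·5^3 + 2·5^4
  c_2 = 2656 = 1·5^0 + 1·5^1 + 1·5^2 + 1·5^3 + 4·5^4
  c_3 = 204 = 4·5^0 + 0·5^1 + 3·5^2 + 1·5^3
  c_4 = 1755 = 0·5^0 + 1·5^1 + 0·5^2 + 4·5^3 + 2·5^4
  c_5 = 1285 = 0·5^0 + 2·5^1 + 1·5^2 + 0·5^3 + 2·5^4
  c_6 = 2662 = 2·5^0 + 2·5^1 + 1·5^2 + 1·5^3 + 4·5^4
λ_0 = (3, 1, 4, 0, 0, 2)
λ_1 = (2, 1, 0, 1, 2, 2)
λ_2 = (2, 1, 3, 0, 1, 1)
λ_3 = (4, 1, 1, 4, 0, 1)
λ_4 = (2, 4, 0, 2, 2, 4)

((3, 1, 4, 0, 0, 2), (2, 1, 0, 1, 2, 2), (2, 1, 3, 0, 1, 1), (4, 1, 1, 4, 0, 1), (2, 4, 0, 2, 2, 4))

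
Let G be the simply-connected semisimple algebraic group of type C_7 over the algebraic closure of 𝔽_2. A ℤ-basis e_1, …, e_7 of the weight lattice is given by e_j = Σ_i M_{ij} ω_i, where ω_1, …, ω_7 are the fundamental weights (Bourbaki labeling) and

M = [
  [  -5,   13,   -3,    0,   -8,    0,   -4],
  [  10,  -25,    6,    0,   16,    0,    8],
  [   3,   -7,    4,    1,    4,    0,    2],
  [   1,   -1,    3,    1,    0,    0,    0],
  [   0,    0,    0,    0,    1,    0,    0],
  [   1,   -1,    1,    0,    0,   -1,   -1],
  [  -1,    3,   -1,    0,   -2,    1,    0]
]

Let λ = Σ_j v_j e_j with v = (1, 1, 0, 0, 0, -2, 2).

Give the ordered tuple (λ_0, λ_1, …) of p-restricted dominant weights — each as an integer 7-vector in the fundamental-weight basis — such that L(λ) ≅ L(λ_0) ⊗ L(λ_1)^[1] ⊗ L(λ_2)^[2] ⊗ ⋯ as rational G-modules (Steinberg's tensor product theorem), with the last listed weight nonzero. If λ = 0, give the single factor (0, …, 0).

((0, 1, 0, 0, 0, 0, 0),)

In the fundamental-weight basis, λ has coordinates c = M·v (v = (1, 1, 0, 0, 0, -2, 2)):
  c_1 = -5*1 + 13*1 + -3*0 + 0*0 + -8*0 + 0*-2 + -4*2 = 0
  c_2 = 10*1 + -25*1 + 6*0 + 0*0 + 16*0 + 0*-2 + 8*2 = 1
  c_3 = 3*1 + -7*1 + 4*0 + 1*0 + 4*0 + 0*-2 + 2*2 = 0
  c_4 = 1*1 + -1*1 + 3*0 + 1*0 + 0*0 + 0*-2 + 0*2 = 0
  c_5 = 0*1 + 0*1 + 0*0 + 0*0 + 1*0 + 0*-2 + 0*2 = 0
  c_6 = 1*1 + -1*1 + 1*0 + 0*0 + 0*0 + -1*-2 + -1*2 = 0
  c_7 = -1*1 + 3*1 + -1*0 + 0*0 + -2*0 + 1*-2 + 0*2 = 0
p = 2; digits c_i = Σ_j d_{ij}·2^j, 0 ≤ d_{ij} < 2:
  c_1 = 0
  c_2 = 1 = 1·2^0
  c_3 = 0
  c_4 = 0
  c_5 = 0
  c_6 = 0
  c_7 = 0
λ_0 = (0, 1, 0, 0, 0, 0, 0)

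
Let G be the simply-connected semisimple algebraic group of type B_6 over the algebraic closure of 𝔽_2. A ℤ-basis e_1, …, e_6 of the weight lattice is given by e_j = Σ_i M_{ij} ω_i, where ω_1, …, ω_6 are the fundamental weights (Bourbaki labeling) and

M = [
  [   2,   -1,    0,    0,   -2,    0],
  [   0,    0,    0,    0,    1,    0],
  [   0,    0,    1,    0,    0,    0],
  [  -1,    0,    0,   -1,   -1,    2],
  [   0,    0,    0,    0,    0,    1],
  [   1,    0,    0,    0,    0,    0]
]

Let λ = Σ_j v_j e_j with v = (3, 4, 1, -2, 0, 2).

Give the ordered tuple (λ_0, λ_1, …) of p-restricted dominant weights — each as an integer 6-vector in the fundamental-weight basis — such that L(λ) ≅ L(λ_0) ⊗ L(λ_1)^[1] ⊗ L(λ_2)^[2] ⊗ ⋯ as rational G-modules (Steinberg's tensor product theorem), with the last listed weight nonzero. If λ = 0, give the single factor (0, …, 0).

Converting to the ω-basis (c_i = row i of M dotted with v = (3, 4, 1, -2, 0, 2)):
  c_1 = (2)·(3) + (-1)·(4) + (0)·(1) + (0)·(-2) + (-2)·(0) + (0)·(2) = 2
  c_2 = (0)·(3) + (0)·(4) + (0)·(1) + (0)·(-2) + (1)·(0) + (0)·(2) = 0
  c_3 = (0)·(3) + (0)·(4) + (1)·(1) + (0)·(-2) + (0)·(0) + (0)·(2) = 1
  c_4 = (-1)·(3) + (0)·(4) + (0)·(1) + (-1)·(-2) + (-1)·(0) + (2)·(2) = 3
  c_5 = (0)·(3) + (0)·(4) + (0)·(1) + (0)·(-2) + (0)·(0) + (1)·(2) = 2
  c_6 = (1)·(3) + (0)·(4) + (0)·(1) + (0)·(-2) + (0)·(0) + (0)·(2) = 3
Expand coordinatewise in base 2:
  c_1 = 2 = 0·2^0 + 1·2^1
  c_2 = 0
  c_3 = 1 = 1·2^0
  c_4 = 3 = 1·2^0 + 1·2^1
  c_5 = 2 = 0·2^0 + 1·2^1
  c_6 = 3 = 1·2^0 + 1·2^1
Factor λ_0 = (0, 0, 1, 1, 0, 1)
Factor λ_1 = (1, 0, 0, 1, 1, 1)

((0, 0, 1, 1, 0, 1), (1, 0, 0, 1, 1, 1))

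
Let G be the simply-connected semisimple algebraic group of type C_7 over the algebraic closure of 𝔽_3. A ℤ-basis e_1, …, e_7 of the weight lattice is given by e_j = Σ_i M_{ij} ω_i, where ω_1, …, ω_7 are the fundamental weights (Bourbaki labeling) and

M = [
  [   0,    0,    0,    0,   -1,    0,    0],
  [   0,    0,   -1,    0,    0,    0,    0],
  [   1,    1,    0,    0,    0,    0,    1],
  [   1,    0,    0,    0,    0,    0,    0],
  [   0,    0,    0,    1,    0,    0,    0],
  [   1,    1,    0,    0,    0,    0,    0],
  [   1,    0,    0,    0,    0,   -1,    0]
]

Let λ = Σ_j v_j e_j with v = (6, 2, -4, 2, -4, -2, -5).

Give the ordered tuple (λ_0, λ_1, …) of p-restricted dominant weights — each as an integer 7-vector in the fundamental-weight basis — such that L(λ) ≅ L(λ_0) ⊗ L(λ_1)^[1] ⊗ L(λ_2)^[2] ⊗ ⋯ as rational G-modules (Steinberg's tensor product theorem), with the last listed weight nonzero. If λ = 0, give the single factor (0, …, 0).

((1, 1, 0, 0, 2, 2, 2), (1, 1, 1, 2, 0, 2, 2))

In the fundamental-weight basis, λ has coordinates c = M·v (v = (6, 2, -4, 2, -4, -2, -5)):
  c_1 = 0·6 + 0·2 + (0)·(-4) + 0·2 + (-1)·(-4) + (0)·(-2) + (0)·(-5) = 4
  c_2 = 0·6 + 0·2 + (-1)·(-4) + 0·2 + (0)·(-4) + (0)·(-2) + (0)·(-5) = 4
  c_3 = 1·6 + 1·2 + (0)·(-4) + 0·2 + (0)·(-4) + (0)·(-2) + (1)·(-5) = 3
  c_4 = 1·6 + 0·2 + (0)·(-4) + 0·2 + (0)·(-4) + (0)·(-2) + (0)·(-5) = 6
  c_5 = 0·6 + 0·2 + (0)·(-4) + 1·2 + (0)·(-4) + (0)·(-2) + (0)·(-5) = 2
  c_6 = 1·6 + 1·2 + (0)·(-4) + 0·2 + (0)·(-4) + (0)·(-2) + (0)·(-5) = 8
  c_7 = 1·6 + 0·2 + (0)·(-4) + 0·2 + (0)·(-4) + (-1)·(-2) + (0)·(-5) = 8
Base-3 expansion of each c_i:
  c_1 = 4 = 1·3^0 + 1·3^1
  c_2 = 4 = 1·3^0 + 1·3^1
  c_3 = 3 = 0·3^0 + 1·3^1
  c_4 = 6 = 0·3^0 + 2·3^1
  c_5 = 2 = 2·3^0
  c_6 = 8 = 2·3^0 + 2·3^1
  c_7 = 8 = 2·3^0 + 2·3^1
λ_0 = (1, 1, 0, 0, 2, 2, 2)
λ_1 = (1, 1, 1, 2, 0, 2, 2)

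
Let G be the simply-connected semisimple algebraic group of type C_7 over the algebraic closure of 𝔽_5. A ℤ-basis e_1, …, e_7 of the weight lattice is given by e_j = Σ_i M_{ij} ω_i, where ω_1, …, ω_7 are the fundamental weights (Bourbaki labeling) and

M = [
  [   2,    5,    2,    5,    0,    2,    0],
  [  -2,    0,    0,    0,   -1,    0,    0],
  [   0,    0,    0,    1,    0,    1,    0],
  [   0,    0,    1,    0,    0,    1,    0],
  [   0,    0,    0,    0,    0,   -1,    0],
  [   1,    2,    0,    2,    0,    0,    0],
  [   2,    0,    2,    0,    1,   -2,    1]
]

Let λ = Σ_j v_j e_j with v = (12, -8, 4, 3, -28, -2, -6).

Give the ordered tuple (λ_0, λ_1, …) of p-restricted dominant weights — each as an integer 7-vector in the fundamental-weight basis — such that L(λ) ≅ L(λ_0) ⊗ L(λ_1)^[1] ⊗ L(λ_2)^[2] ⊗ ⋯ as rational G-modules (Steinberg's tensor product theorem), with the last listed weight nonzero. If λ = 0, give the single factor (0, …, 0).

((3, 4, 1, 2, 2, 2, 2),)

In the fundamental-weight basis, λ has coordinates c = M·v (v = (12, -8, 4, 3, -28, -2, -6)):
  c_1 = 2·12 + (5)·(-8) + 2·4 + 5·3 + (0)·(-28) + (2)·(-2) + (0)·(-6) = 3
  c_2 = (-2)·(12) + (0)·(-8) + 0·4 + 0·3 + (-1)·(-28) + (0)·(-2) + (0)·(-6) = 4
  c_3 = 0·12 + (0)·(-8) + 0·4 + 1·3 + (0)·(-28) + (1)·(-2) + (0)·(-6) = 1
  c_4 = 0·12 + (0)·(-8) + 1·4 + 0·3 + (0)·(-28) + (1)·(-2) + (0)·(-6) = 2
  c_5 = 0·12 + (0)·(-8) + 0·4 + 0·3 + (0)·(-28) + (-1)·(-2) + (0)·(-6) = 2
  c_6 = 1·12 + (2)·(-8) + 0·4 + 2·3 + (0)·(-28) + (0)·(-2) + (0)·(-6) = 2
  c_7 = 2·12 + (0)·(-8) + 2·4 + 0·3 + (1)·(-28) + (-2)·(-2) + (1)·(-6) = 2
p = 5; digits c_i = Σ_j d_{ij}·5^j, 0 ≤ d_{ij} < 5:
  c_1 = 3 = 3·5^0
  c_2 = 4 = 4·5^0
  c_3 = 1 = 1·5^0
  c_4 = 2 = 2·5^0
  c_5 = 2 = 2·5^0
  c_6 = 2 = 2·5^0
  c_7 = 2 = 2·5^0
Factor λ_0 = (3, 4, 1, 2, 2, 2, 2)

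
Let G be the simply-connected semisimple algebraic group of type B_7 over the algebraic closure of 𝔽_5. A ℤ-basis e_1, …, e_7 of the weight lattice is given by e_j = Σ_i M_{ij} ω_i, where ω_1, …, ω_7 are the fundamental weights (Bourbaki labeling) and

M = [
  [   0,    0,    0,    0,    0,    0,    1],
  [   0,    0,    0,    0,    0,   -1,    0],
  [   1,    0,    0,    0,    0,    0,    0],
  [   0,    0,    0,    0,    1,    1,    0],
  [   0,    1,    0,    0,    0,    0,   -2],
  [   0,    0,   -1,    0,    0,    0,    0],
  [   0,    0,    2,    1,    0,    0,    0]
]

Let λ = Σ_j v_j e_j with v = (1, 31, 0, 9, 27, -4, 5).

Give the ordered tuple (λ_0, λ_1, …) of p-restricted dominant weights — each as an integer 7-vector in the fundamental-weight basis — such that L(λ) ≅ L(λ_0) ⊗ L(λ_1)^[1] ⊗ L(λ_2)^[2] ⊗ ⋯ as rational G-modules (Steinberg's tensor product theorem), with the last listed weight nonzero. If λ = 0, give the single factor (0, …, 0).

((0, 4, 1, 3, 1, 0, 4), (1, 0, 0, 4, 4, 0, 1))

Converting to the ω-basis (c_i = row i of M dotted with v = (1, 31, 0, 9, 27, -4, 5)):
  c_1 = 0·1 + 0·31 + 0·0 + 0·9 + 0·27 + (0)·(-4) + 1·5 = 5
  c_2 = 0·1 + 0·31 + 0·0 + 0·9 + 0·27 + (-1)·(-4) + 0·5 = 4
  c_3 = 1·1 + 0·31 + 0·0 + 0·9 + 0·27 + (0)·(-4) + 0·5 = 1
  c_4 = 0·1 + 0·31 + 0·0 + 0·9 + 1·27 + (1)·(-4) + 0·5 = 23
  c_5 = 0·1 + 1·31 + 0·0 + 0·9 + 0·27 + (0)·(-4) + (-2)·(5) = 21
  c_6 = 0·1 + 0·31 + (-1)·(0) + 0·9 + 0·27 + (0)·(-4) + 0·5 = 0
  c_7 = 0·1 + 0·31 + 2·0 + 1·9 + 0·27 + (0)·(-4) + 0·5 = 9
Writing each c_i in base p = 5:
  c_1 = 5 = 0·5^0 + 1·5^1
  c_2 = 4 = 4·5^0
  c_3 = 1 = 1·5^0
  c_4 = 23 = 3·5^0 + 4·5^1
  c_5 = 21 = 1·5^0 + 4·5^1
  c_6 = 0
  c_7 = 9 = 4·5^0 + 1·5^1
Factor λ_0 = (0, 4, 1, 3, 1, 0, 4)
Factor λ_1 = (1, 0, 0, 4, 4, 0, 1)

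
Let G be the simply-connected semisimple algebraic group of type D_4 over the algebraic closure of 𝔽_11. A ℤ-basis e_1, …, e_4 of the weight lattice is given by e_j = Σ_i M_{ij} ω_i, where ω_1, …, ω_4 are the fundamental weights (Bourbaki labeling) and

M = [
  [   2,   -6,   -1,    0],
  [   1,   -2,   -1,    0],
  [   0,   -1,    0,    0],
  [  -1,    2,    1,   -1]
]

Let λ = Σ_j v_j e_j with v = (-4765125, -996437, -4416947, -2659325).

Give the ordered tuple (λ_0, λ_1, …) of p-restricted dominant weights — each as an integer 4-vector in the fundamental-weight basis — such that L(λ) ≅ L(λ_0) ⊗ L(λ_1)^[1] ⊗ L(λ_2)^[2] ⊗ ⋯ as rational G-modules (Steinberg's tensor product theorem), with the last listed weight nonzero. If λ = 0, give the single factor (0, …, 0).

((4, 9, 2, 0), (4, 5, 0, 4), (1, 7, 7, 3), (1, 3, 0, 3), (4, 2, 2, 3), (5, 10, 6, 6))

In the fundamental-weight basis, λ has coordinates c = M·v (v = (-4765125, -996437, -4416947, -2659325)):
  c_1 = (2)·(-4765125) + (-6)·(-996437) + (-1)·(-4416947) + (0)·(-2659325) = 865319
  c_2 = (1)·(-4765125) + (-2)·(-996437) + (-1)·(-4416947) + (0)·(-2659325) = 1644696
  c_3 = (0)·(-4765125) + (-1)·(-996437) + (0)·(-4416947) + (0)·(-2659325) = 996437
  c_4 = (-1)·(-4765125) + (2)·(-996437) + (1)·(-4416947) + (-1)·(-2659325) = 1014629
Expand coordinatewise in base 11:
  c_1 = 865319 = 4·11^0 + 4·11^1 + 1·11^2 + 1·11^3 + 4·11^4 + 5·11^5
  c_2 = 1644696 = 9·11^0 + 5·11^1 + 7·11^2 + 3·11^3 + 2·11^4 + 10·11^5
  c_3 = 996437 = 2·11^0 + 0·11^1 + 7·11^2 + 0·11^3 + 2·11^4 + 6·11^5
  c_4 = 1014629 = 0·11^0 + 4·11^1 + 3·11^2 + 3·11^3 + 3·11^4 + 6·11^5
Factor λ_0 = (4, 9, 2, 0)
Factor λ_1 = (4, 5, 0, 4)
Factor λ_2 = (1, 7, 7, 3)
Factor λ_3 = (1, 3, 0, 3)
Factor λ_4 = (4, 2, 2, 3)
Factor λ_5 = (5, 10, 6, 6)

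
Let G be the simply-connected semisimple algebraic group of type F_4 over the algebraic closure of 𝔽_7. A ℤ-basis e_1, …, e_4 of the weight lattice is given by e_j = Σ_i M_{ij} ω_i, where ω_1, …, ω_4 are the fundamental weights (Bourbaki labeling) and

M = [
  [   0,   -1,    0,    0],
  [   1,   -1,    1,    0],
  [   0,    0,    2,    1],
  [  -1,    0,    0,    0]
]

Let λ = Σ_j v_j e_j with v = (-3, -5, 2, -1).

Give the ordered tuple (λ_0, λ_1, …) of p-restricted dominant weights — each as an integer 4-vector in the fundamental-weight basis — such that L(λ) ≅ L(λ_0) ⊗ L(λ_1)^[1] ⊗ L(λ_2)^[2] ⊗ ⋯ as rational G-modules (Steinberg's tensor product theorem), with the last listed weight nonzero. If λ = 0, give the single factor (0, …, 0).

Change of basis e → ω: c = M·v where v = (-3, -5, 2, -1):
  c_1 = (0)·(-3) + (-1)·(-5) + 0·2 + (0)·(-1) = 5
  c_2 = (1)·(-3) + (-1)·(-5) + 1·2 + (0)·(-1) = 4
  c_3 = (0)·(-3) + (0)·(-5) + 2·2 + (1)·(-1) = 3
  c_4 = (-1)·(-3) + (0)·(-5) + 0·2 + (0)·(-1) = 3
Writing each c_i in base p = 7:
  c_1 = 5 = 5·7^0
  c_2 = 4 = 4·7^0
  c_3 = 3 = 3·7^0
  c_4 = 3 = 3·7^0
Factor λ_0 = (5, 4, 3, 3)

((5, 4, 3, 3),)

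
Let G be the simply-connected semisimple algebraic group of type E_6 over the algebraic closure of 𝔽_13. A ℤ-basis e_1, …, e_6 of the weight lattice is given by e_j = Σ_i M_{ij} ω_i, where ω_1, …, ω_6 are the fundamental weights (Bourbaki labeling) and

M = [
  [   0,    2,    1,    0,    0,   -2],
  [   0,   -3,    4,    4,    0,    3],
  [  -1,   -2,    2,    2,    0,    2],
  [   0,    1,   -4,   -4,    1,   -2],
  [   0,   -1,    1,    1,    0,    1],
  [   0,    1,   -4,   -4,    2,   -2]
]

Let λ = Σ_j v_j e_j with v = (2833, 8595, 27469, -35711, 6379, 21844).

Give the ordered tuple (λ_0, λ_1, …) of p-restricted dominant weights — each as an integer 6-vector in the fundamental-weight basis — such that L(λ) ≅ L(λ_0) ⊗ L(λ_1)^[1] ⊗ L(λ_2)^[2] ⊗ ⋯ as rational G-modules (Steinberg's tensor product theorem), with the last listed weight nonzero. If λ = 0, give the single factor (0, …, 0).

((9, 6, 5, 3, 2, 12), (9, 1, 6, 2, 8, 11), (5, 1, 3, 12, 3, 10), (0, 3, 3, 1, 2, 4))

Converting to the ω-basis (c_i = row i of M dotted with v = (2833, 8595, 27469, -35711, 6379, 21844)):
  c_1 = 0·2833 + 2·8595 + 1·27469 + (0)·(-35711) + 0·6379 + (-2)·(21844) = 971
  c_2 = 0·2833 + (-3)·(8595) + 4·27469 + (4)·(-35711) + 0·6379 + 3·21844 = 6779
  c_3 = (-1)·(2833) + (-2)·(8595) + 2·27469 + (2)·(-35711) + 0·6379 + 2·21844 = 7181
  c_4 = 0·2833 + 1·8595 + (-4)·(27469) + (-4)·(-35711) + 1·6379 + (-2)·(21844) = 4254
  c_5 = 0·2833 + (-1)·(8595) + 1·27469 + (1)·(-35711) + 0·6379 + 1·21844 = 5007
  c_6 = 0·2833 + 1·8595 + (-4)·(27469) + (-4)·(-35711) + 2·6379 + (-2)·(21844) = 10633
Base-13 expansion of each c_i:
  c_1 = 971 = 9·13^0 + 9·13^1 + 5·13^2
  c_2 = 6779 = 6·13^0 + 1·13^1 + 1·13^2 + 3·13^3
  c_3 = 7181 = 5·13^0 + 6·13^1 + 3·13^2 + 3·13^3
  c_4 = 4254 = 3·13^0 + 2·13^1 + 12·13^2 + 1·13^3
  c_5 = 5007 = 2·13^0 + 8·13^1 + 3·13^2 + 2·13^3
  c_6 = 10633 = 12·13^0 + 11·13^1 + 10·13^2 + 4·13^3
Factor λ_0 = (9, 6, 5, 3, 2, 12)
Factor λ_1 = (9, 1, 6, 2, 8, 11)
Factor λ_2 = (5, 1, 3, 12, 3, 10)
Factor λ_3 = (0, 3, 3, 1, 2, 4)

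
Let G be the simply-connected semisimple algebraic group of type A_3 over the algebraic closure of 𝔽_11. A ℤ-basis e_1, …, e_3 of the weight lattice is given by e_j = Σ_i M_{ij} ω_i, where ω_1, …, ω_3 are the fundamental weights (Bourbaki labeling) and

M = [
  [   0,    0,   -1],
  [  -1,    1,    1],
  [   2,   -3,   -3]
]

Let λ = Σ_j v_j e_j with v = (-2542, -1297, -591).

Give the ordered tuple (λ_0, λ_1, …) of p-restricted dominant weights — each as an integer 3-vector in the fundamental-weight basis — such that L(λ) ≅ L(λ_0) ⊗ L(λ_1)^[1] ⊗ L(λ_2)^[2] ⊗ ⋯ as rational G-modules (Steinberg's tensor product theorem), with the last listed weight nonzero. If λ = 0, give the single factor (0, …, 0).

((8, 5, 8), (9, 4, 8), (4, 5, 4))

Change of basis e → ω: c = M·v where v = (-2542, -1297, -591):
  c_1 = 0*-2542 + 0*-1297 + -1*-591 = 591
  c_2 = -1*-2542 + 1*-1297 + 1*-591 = 654
  c_3 = 2*-2542 + -3*-1297 + -3*-591 = 580
p = 11; digits c_i = Σ_j d_{ij}·11^j, 0 ≤ d_{ij} < 11:
  c_1 = 591 = 8·11^0 + 9·11^1 + 4·11^2
  c_2 = 654 = 5·11^0 + 4·11^1 + 5·11^2
  c_3 = 580 = 8·11^0 + 8·11^1 + 4·11^2
p-restricted factor λ_0 = (8, 5, 8)
p-restricted factor λ_1 = (9, 4, 8)
p-restricted factor λ_2 = (4, 5, 4)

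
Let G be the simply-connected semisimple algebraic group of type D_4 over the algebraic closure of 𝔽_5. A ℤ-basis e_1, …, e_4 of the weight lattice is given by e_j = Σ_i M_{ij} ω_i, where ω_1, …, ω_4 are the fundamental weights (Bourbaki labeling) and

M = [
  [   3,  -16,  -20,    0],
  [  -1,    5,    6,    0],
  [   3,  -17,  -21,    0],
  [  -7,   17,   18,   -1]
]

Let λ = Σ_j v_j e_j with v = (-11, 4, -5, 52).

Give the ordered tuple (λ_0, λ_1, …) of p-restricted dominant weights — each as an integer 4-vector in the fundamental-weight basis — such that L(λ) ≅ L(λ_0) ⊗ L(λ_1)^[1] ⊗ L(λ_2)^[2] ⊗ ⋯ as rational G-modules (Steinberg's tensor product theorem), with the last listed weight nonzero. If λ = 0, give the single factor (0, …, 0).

((3, 1, 4, 3),)

Change of basis e → ω: c = M·v where v = (-11, 4, -5, 52):
  c_1 = (3)·(-11) + (-16)·(4) + (-20)·(-5) + 0·52 = 3
  c_2 = (-1)·(-11) + 5·4 + (6)·(-5) + 0·52 = 1
  c_3 = (3)·(-11) + (-17)·(4) + (-21)·(-5) + 0·52 = 4
  c_4 = (-7)·(-11) + 17·4 + (18)·(-5) + (-1)·(52) = 3
p = 5; digits c_i = Σ_j d_{ij}·5^j, 0 ≤ d_{ij} < 5:
  c_1 = 3 = 3·5^0
  c_2 = 1 = 1·5^0
  c_3 = 4 = 4·5^0
  c_4 = 3 = 3·5^0
p-restricted factor λ_0 = (3, 1, 4, 3)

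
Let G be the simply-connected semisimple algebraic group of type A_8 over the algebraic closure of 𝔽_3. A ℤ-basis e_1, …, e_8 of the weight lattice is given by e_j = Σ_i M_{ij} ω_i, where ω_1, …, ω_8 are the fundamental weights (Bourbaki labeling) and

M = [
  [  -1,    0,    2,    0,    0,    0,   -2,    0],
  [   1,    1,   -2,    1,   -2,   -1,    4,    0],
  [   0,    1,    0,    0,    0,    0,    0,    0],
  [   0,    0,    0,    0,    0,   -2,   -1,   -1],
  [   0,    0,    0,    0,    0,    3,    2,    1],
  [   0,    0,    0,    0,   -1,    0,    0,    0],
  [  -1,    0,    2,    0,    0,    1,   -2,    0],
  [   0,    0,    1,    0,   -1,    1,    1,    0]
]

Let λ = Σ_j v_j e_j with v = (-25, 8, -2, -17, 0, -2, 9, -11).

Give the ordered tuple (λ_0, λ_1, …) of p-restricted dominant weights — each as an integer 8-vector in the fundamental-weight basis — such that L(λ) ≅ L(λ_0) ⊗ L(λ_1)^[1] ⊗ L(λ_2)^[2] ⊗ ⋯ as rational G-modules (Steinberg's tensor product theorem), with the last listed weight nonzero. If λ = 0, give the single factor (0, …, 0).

Change of basis e → ω: c = M·v where v = (-25, 8, -2, -17, 0, -2, 9, -11):
  c_1 = (-1)·(-25) + 0·8 + (2)·(-2) + (0)·(-17) + 0·0 + (0)·(-2) + (-2)·(9) + (0)·(-11) = 3
  c_2 = (1)·(-25) + 1·8 + (-2)·(-2) + (1)·(-17) + (-2)·(0) + (-1)·(-2) + 4·9 + (0)·(-11) = 8
  c_3 = (0)·(-25) + 1·8 + (0)·(-2) + (0)·(-17) + 0·0 + (0)·(-2) + 0·9 + (0)·(-11) = 8
  c_4 = (0)·(-25) + 0·8 + (0)·(-2) + (0)·(-17) + 0·0 + (-2)·(-2) + (-1)·(9) + (-1)·(-11) = 6
  c_5 = (0)·(-25) + 0·8 + (0)·(-2) + (0)·(-17) + 0·0 + (3)·(-2) + 2·9 + (1)·(-11) = 1
  c_6 = (0)·(-25) + 0·8 + (0)·(-2) + (0)·(-17) + (-1)·(0) + (0)·(-2) + 0·9 + (0)·(-11) = 0
  c_7 = (-1)·(-25) + 0·8 + (2)·(-2) + (0)·(-17) + 0·0 + (1)·(-2) + (-2)·(9) + (0)·(-11) = 1
  c_8 = (0)·(-25) + 0·8 + (1)·(-2) + (0)·(-17) + (-1)·(0) + (1)·(-2) + 1·9 + (0)·(-11) = 5
Expand coordinatewise in base 3:
  c_1 = 3 = 0·3^0 + 1·3^1
  c_2 = 8 = 2·3^0 + 2·3^1
  c_3 = 8 = 2·3^0 + 2·3^1
  c_4 = 6 = 0·3^0 + 2·3^1
  c_5 = 1 = 1·3^0
  c_6 = 0
  c_7 = 1 = 1·3^0
  c_8 = 5 = 2·3^0 + 1·3^1
Factor λ_0 = (0, 2, 2, 0, 1, 0, 1, 2)
Factor λ_1 = (1, 2, 2, 2, 0, 0, 0, 1)

((0, 2, 2, 0, 1, 0, 1, 2), (1, 2, 2, 2, 0, 0, 0, 1))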